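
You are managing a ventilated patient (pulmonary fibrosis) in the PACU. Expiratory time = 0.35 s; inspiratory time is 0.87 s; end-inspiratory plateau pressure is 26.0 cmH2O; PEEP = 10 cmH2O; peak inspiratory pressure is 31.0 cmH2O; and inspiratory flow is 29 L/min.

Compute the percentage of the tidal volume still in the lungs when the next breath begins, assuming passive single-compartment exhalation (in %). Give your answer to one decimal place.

27.6

Flow: 29 L/min ÷ 60 = 0.4833 L/s.
Vt = flow × Ti = 0.4833 L/s × 0.87 s × 1000 mL/L = 420.47 mL.
R = (PIP − Pplat)/V̇ = (31.0 − 26.0) / 0.4833 = 5.0/0.4833 = 10.346 cmH2O·s/L.
C = Vt/(Pplat − PEEP) = 420.47 / (26.0 − 10) = 420.47/16.0 = 26.279 mL/cmH2O.
τ = R × C = 10.346 × 0.02628 L/cmH2O = 0.2719 s.
Fraction remaining at end-expiration = e^(−Te/τ) = e^(−0.35/0.2719) = 0.276 → 27.6%.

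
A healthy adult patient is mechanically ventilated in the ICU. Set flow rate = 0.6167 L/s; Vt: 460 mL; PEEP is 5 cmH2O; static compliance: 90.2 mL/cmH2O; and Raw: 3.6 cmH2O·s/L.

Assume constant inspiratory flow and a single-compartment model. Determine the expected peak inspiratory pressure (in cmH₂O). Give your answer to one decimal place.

Equation of motion (constant flow): PIP = Vt/C + R·V̇ + PEEP.
PIP = 460/90.2 + 3.6×0.6167 + 5 = 5.1 + 2.22 + 5 = 12.32 cmH2O.

12.3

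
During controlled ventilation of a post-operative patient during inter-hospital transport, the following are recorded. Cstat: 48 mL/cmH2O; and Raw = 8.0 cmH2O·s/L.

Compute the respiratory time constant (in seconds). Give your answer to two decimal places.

τ = R × C = 8.0 × 48 mL/cmH2O = 8.0 × 0.048 L/cmH2O = 0.384 s.

0.38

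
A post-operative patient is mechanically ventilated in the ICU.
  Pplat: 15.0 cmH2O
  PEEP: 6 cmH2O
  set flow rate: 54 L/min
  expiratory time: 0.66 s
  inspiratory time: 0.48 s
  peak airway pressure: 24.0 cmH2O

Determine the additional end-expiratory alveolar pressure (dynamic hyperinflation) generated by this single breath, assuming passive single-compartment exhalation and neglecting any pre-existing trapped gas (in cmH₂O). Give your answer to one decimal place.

Flow: 54 L/min ÷ 60 = 0.9 L/s.
Vt = flow × Ti = 0.9 L/s × 0.48 s × 1000 mL/L = 432.0 mL.
R = (PIP − Pplat)/V̇ = (24.0 − 15.0) / 0.9 = 9.0/0.9 = 10.0 cmH2O·s/L.
C = Vt/(Pplat − PEEP) = 432.0 / (15.0 − 6) = 432.0/9.0 = 48.0 mL/cmH2O.
τ = R × C = 10.0 × 0.048 L/cmH2O = 0.48 s.
Fraction remaining = e^(−Te/τ) = e^(−0.66/0.48) = 0.2528; trapped volume = 432.0 × 0.2528 = 109.21 mL.
Additional alveolar pressure from trapping ≈ V_trapped / C = 109.21 / 48.0 = 2.275 cmH2O.

2.3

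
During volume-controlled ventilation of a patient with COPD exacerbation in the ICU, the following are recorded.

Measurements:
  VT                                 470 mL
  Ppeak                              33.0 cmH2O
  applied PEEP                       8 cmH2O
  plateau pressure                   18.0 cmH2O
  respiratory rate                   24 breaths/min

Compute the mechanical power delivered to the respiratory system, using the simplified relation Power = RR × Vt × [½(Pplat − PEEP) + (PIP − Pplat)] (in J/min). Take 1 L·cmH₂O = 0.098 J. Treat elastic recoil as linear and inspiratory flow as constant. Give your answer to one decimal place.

Per-breath work = Vt × [½(Pplat−PEEP) + (PIP−Pplat)] = 0.470 × [0.5×10.0 + 15.0] = 0.470 × 20.0 = 9.4 L·cmH2O.
Power = 24 × 9.4 = 225.6 L·cmH2O/min.
× 0.098 J/(L·cmH2O) → 22.109 J/min.

22.1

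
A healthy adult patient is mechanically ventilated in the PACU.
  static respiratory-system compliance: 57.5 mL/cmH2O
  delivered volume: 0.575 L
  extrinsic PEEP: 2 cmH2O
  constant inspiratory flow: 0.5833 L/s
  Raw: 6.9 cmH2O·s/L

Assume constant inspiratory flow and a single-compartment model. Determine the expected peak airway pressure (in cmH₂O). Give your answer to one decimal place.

Equation of motion (constant flow): PIP = Vt/C + R·V̇ + PEEP.
PIP = 575/57.5 + 6.9×0.5833 + 2 = 10.0 + 4.025 + 2 = 16.025 cmH2O.

16.0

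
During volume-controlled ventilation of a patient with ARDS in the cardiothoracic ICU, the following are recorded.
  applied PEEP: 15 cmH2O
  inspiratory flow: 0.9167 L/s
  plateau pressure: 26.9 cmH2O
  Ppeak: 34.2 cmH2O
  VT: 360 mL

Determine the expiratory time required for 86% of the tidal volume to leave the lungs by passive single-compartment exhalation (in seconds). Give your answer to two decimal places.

R = (PIP − Pplat)/V̇ = (34.2 − 26.9) / 0.9167 = 7.3/0.9167 = 7.963 cmH2O·s/L.
C = Vt/(Pplat − PEEP) = 360.0 / (26.9 − 15) = 360.0/11.9 = 30.252 mL/cmH2O.
τ = R × C = 7.963 × 0.03025 L/cmH2O = 0.2409 s.
t = −τ·ln(1 − 0.86) = −0.2409·ln(0.14) = 0.4736 s.

0.47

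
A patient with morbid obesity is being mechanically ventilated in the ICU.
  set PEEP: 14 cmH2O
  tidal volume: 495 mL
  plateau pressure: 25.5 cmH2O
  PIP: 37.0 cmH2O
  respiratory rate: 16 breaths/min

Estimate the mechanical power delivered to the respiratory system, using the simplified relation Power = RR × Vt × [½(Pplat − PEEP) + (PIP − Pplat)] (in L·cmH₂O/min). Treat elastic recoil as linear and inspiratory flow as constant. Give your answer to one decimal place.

Per-breath work = Vt × [½(Pplat−PEEP) + (PIP−Pplat)] = 0.495 × [0.5×11.5 + 11.5] = 0.495 × 17.25 = 8.539 L·cmH2O.
Power = 16 × 8.539 = 136.62 L·cmH2O/min.

136.6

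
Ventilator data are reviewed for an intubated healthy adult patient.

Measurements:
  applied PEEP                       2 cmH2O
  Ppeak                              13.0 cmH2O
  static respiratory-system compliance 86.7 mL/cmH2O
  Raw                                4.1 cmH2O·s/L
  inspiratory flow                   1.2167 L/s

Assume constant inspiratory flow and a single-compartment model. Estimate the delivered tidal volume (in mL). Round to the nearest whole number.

Equation of motion (constant flow): PIP = Vt/C + R·V̇ + PEEP.
Vt/C = PIP − R·V̇ − PEEP = 13.0 − 4.988 − 2 = 6.012 cmH2O.
Vt = C × 6.012 = 86.7 × 6.012 = 521.24 mL.

521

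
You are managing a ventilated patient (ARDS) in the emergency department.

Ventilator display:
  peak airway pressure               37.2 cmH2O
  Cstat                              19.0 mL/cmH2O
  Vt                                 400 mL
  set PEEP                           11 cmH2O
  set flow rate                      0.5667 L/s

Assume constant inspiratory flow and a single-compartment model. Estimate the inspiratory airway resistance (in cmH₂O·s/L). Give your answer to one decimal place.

9.1

Equation of motion (constant flow): PIP = Vt/C + R·V̇ + PEEP.
R·V̇ = PIP − Vt/C − PEEP = 37.2 − 400/19.0 − 11 = 37.2 − 21.053 − 11 = 5.147 cmH2O.
R = 5.147 / 0.5667 = 9.082 cmH2O·s/L.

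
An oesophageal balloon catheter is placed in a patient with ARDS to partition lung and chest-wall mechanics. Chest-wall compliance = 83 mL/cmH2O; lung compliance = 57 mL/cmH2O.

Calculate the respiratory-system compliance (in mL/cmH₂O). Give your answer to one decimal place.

Lung and chest wall are elastances in series: 1/Crs = 1/CL + 1/Ccw.
1/Crs = 1/57 + 1/83 = 0.02959.
Crs = 33.795 mL/cmH2O.

33.8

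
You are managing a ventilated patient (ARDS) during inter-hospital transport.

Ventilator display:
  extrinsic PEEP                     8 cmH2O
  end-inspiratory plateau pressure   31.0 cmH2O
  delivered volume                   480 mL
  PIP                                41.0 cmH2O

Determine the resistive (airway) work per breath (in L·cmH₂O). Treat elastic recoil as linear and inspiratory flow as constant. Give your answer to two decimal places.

With constant inspiratory flow the resistive pressure is constant at PIP − Pplat = 41.0 − 31.0 = 10.0 cmH2O, so resistive work = 10.0 × 0.480 = 4.8 L·cmH2O.

4.80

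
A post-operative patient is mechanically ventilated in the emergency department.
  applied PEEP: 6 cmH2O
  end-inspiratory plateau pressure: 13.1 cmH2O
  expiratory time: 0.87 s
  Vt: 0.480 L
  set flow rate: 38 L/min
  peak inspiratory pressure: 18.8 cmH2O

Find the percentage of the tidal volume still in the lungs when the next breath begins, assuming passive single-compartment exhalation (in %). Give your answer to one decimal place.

23.9

Flow: 38 L/min ÷ 60 = 0.6333 L/s.
R = (PIP − Pplat)/V̇ = (18.8 − 13.1) / 0.6333 = 5.7/0.6333 = 9.0 cmH2O·s/L.
C = Vt/(Pplat − PEEP) = 480.0 / (13.1 − 6) = 480.0/7.1 = 67.606 mL/cmH2O.
τ = R × C = 9.0 × 0.06761 L/cmH2O = 0.6085 s.
Fraction remaining at end-expiration = e^(−Te/τ) = e^(−0.87/0.6085) = 0.2394 → 23.94%.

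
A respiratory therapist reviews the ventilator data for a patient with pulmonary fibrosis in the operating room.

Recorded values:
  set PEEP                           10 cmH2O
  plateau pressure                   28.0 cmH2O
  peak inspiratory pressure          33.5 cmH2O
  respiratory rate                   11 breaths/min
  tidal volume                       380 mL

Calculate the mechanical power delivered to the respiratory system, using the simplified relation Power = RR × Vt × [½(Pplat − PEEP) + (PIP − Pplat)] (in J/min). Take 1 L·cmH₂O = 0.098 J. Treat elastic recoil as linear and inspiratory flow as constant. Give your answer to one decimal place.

Per-breath work = Vt × [½(Pplat−PEEP) + (PIP−Pplat)] = 0.380 × [0.5×18.0 + 5.5] = 0.380 × 14.5 = 5.51 L·cmH2O.
Power = 11 × 5.51 = 60.61 L·cmH2O/min.
× 0.098 J/(L·cmH2O) → 5.94 J/min.

5.9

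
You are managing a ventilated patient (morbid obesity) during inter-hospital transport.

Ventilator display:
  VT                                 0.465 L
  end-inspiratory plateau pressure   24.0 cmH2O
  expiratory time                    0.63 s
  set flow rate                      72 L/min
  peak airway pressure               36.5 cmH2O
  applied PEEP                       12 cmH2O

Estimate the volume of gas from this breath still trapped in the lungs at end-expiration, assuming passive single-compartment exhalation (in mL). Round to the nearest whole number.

Flow: 72 L/min ÷ 60 = 1.2 L/s.
R = (PIP − Pplat)/V̇ = (36.5 − 24.0) / 1.2 = 12.5/1.2 = 10.417 cmH2O·s/L.
C = Vt/(Pplat − PEEP) = 465.0 / (24.0 − 12) = 465.0/12.0 = 38.75 mL/cmH2O.
τ = R × C = 10.417 × 0.03875 L/cmH2O = 0.4037 s.
Fraction remaining = e^(−Te/τ) = e^(−0.63/0.4037) = 0.21.
Trapped volume = 465.0 × 0.21 = 97.65 mL.

98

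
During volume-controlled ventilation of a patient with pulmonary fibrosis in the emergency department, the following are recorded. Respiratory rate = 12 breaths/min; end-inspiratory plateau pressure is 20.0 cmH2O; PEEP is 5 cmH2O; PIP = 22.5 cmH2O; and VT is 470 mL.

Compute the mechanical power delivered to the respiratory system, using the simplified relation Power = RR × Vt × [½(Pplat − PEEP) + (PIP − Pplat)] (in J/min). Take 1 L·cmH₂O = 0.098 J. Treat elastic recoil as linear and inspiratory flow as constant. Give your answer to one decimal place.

5.5

Per-breath work = Vt × [½(Pplat−PEEP) + (PIP−Pplat)] = 0.470 × [0.5×15.0 + 2.5] = 0.470 × 10.0 = 4.7 L·cmH2O.
Power = 12 × 4.7 = 56.4 L·cmH2O/min.
× 0.098 J/(L·cmH2O) → 5.527 J/min.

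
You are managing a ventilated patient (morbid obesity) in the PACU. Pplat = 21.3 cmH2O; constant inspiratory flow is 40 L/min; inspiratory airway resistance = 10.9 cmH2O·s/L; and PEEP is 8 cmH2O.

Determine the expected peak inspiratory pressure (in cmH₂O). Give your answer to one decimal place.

28.6

Flow: 40 L/min ÷ 60 = 0.6667 L/s.
PIP = Pplat + Raw × flow = 21.3 + 10.9 × 0.6667 = 21.3 + 7.267 = 28.567 cmH2O.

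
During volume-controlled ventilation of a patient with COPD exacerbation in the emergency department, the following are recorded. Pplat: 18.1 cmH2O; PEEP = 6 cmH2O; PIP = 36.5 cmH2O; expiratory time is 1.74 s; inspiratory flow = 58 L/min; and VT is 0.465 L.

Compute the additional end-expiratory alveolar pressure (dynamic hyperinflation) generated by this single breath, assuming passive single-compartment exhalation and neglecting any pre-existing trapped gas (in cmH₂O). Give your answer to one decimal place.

1.1

Flow: 58 L/min ÷ 60 = 0.9667 L/s.
R = (PIP − Pplat)/V̇ = (36.5 − 18.1) / 0.9667 = 18.4/0.9667 = 19.034 cmH2O·s/L.
C = Vt/(Pplat − PEEP) = 465.0 / (18.1 − 6) = 465.0/12.1 = 38.43 mL/cmH2O.
τ = R × C = 19.034 × 0.03843 L/cmH2O = 0.7315 s.
Fraction remaining = e^(−Te/τ) = e^(−1.74/0.7315) = 0.09267; trapped volume = 465.0 × 0.09267 = 43.092 mL.
Additional alveolar pressure from trapping ≈ V_trapped / C = 43.092 / 38.43 = 1.121 cmH2O.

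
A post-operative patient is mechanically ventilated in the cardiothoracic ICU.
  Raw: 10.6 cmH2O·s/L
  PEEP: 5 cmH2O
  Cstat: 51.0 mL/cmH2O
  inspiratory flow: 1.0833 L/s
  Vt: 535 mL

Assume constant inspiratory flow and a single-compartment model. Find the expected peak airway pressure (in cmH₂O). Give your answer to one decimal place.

27.0

Equation of motion (constant flow): PIP = Vt/C + R·V̇ + PEEP.
PIP = 535/51.0 + 10.6×1.0833 + 5 = 10.49 + 11.483 + 5 = 26.973 cmH2O.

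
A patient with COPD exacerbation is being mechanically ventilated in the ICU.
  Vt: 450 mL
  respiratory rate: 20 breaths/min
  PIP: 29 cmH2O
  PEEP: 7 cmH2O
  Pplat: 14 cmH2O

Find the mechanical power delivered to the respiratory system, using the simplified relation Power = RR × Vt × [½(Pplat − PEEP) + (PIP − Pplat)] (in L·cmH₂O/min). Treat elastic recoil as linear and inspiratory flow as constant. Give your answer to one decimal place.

Per-breath work = Vt × [½(Pplat−PEEP) + (PIP−Pplat)] = 0.450 × [0.5×7.0 + 15.0] = 0.450 × 18.5 = 8.325 L·cmH2O.
Power = 20 × 8.325 = 166.5 L·cmH2O/min.

166.5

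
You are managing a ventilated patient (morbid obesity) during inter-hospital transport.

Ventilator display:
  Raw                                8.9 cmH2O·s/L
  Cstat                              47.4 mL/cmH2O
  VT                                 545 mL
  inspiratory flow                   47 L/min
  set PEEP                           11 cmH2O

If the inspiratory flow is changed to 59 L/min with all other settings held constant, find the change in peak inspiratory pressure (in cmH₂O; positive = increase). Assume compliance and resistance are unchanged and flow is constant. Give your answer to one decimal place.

Flow: 47 L/min ÷ 60 = 0.7833 L/s.
New flow: 59 L/min ÷ 60 = 0.9833 L/s.
PIP = Vt/C + R·V̇ + PEEP (constant-flow equation of motion).
Only the resistive term changes: ΔPIP = R × ΔV̇ = 8.9 × (0.9833 − 0.7833) = 8.9 × 0.2 = 1.78 cmH2O.

1.8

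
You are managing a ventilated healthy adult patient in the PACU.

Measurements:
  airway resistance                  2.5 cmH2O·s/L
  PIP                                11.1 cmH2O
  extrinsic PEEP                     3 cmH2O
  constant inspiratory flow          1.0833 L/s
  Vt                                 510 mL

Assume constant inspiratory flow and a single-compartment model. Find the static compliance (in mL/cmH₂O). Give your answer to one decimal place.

94.6

Equation of motion (constant flow): PIP = Vt/C + R·V̇ + PEEP.
Vt/C = PIP − R·V̇ − PEEP = 11.1 − 2.5×1.0833 − 3 = 11.1 − 2.708 − 3 = 5.392 cmH2O.
C = Vt / 5.392 = 510 / 5.392 = 94.585 mL/cmH2O.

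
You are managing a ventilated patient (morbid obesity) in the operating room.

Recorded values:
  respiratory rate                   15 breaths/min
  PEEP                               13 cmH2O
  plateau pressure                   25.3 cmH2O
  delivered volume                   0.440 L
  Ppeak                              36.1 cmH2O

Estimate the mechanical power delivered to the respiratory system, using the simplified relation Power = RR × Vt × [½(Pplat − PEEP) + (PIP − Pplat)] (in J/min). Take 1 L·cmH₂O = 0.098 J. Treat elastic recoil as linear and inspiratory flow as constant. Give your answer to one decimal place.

Per-breath work = Vt × [½(Pplat−PEEP) + (PIP−Pplat)] = 0.440 × [0.5×12.3 + 10.8] = 0.440 × 16.95 = 7.458 L·cmH2O.
Power = 15 × 7.458 = 111.87 L·cmH2O/min.
× 0.098 J/(L·cmH2O) → 10.963 J/min.

11.0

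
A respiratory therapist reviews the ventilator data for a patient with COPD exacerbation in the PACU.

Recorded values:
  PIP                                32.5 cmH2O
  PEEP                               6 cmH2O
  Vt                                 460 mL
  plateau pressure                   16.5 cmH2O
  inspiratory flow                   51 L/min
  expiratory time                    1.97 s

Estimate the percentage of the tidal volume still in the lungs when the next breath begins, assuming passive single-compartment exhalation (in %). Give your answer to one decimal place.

Flow: 51 L/min ÷ 60 = 0.85 L/s.
R = (PIP − Pplat)/V̇ = (32.5 − 16.5) / 0.85 = 16.0/0.85 = 18.824 cmH2O·s/L.
C = Vt/(Pplat − PEEP) = 460.0 / (16.5 − 6) = 460.0/10.5 = 43.81 mL/cmH2O.
τ = R × C = 18.824 × 0.04381 L/cmH2O = 0.8247 s.
Fraction remaining at end-expiration = e^(−Te/τ) = e^(−1.97/0.8247) = 0.09174 → 9.174%.

9.2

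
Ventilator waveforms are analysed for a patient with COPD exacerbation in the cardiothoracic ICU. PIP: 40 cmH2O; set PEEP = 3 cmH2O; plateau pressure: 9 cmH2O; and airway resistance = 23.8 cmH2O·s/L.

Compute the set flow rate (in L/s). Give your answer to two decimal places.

flow = (PIP − Pplat) / Raw = 31.0 / 23.8 = 1.303 L/s.

1.30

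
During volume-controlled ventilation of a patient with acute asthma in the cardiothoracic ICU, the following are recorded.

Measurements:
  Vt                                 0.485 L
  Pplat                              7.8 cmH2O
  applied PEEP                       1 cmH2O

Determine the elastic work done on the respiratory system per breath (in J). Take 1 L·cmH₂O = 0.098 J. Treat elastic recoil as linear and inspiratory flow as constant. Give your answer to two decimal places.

Elastic work ≈ ½ × (Pplat − PEEP) × Vt = 0.5 × (7.8 − 1) × 0.485 L = 0.5 × 6.8 × 0.485 = 1.649 L·cmH2O.
× 0.098 J/(L·cmH2O) → 0.1616 J.

0.16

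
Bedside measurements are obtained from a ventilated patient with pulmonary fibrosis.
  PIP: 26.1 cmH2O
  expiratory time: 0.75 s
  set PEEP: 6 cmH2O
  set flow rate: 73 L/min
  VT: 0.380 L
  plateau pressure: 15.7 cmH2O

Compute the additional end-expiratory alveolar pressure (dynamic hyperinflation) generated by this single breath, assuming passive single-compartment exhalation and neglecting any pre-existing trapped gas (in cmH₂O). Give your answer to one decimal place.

1.0

Flow: 73 L/min ÷ 60 = 1.2167 L/s.
R = (PIP − Pplat)/V̇ = (26.1 − 15.7) / 1.2167 = 10.4/1.2167 = 8.548 cmH2O·s/L.
C = Vt/(Pplat − PEEP) = 380.0 / (15.7 − 6) = 380.0/9.7 = 39.175 mL/cmH2O.
τ = R × C = 8.548 × 0.03918 L/cmH2O = 0.3349 s.
Fraction remaining = e^(−Te/τ) = e^(−0.75/0.3349) = 0.1065; trapped volume = 380.0 × 0.1065 = 40.47 mL.
Additional alveolar pressure from trapping ≈ V_trapped / C = 40.47 / 39.175 = 1.033 cmH2O.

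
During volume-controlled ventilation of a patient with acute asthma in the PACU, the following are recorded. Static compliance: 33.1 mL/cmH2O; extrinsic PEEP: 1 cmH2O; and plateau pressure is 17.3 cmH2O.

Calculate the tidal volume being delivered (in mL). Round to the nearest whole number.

540

Vt = Cstat × (Pplat − PEEP) = 33.1 × (17.3 − 1) = 33.1 × 16.3 = 539.53 mL.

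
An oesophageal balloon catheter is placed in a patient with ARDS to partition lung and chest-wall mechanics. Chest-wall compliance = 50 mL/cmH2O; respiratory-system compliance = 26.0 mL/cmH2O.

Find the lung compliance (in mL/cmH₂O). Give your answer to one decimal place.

54.2

1/CL = 1/Crs − 1/Ccw.
1/CL = 1/26.0 − 1/50 = 0.01846.
CL = 54.171 mL/cmH2O.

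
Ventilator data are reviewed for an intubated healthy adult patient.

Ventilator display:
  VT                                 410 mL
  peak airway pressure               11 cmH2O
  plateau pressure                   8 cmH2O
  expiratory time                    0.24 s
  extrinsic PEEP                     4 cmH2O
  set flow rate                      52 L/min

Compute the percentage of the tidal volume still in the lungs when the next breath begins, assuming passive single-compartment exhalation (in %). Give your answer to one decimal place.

50.8

Flow: 52 L/min ÷ 60 = 0.8667 L/s.
R = (PIP − Pplat)/V̇ = (11 − 8) / 0.8667 = 3.0/0.8667 = 3.461 cmH2O·s/L.
C = Vt/(Pplat − PEEP) = 410.0 / (8 − 4) = 410.0/4.0 = 102.5 mL/cmH2O.
τ = R × C = 3.461 × 0.1025 L/cmH2O = 0.3548 s.
Fraction remaining at end-expiration = e^(−Te/τ) = e^(−0.24/0.3548) = 0.5084 → 50.84%.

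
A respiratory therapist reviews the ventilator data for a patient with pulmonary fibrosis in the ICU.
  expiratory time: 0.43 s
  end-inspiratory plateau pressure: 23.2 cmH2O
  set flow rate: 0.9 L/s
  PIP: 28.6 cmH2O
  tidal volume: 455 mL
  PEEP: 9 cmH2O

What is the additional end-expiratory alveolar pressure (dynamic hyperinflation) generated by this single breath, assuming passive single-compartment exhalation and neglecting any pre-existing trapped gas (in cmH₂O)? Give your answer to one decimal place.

1.5

R = (PIP − Pplat)/V̇ = (28.6 − 23.2) / 0.9 = 5.4/0.9 = 6.0 cmH2O·s/L.
C = Vt/(Pplat − PEEP) = 455.0 / (23.2 − 9) = 455.0/14.2 = 32.042 mL/cmH2O.
τ = R × C = 6.0 × 0.03204 L/cmH2O = 0.1922 s.
Fraction remaining = e^(−Te/τ) = e^(−0.43/0.1922) = 0.1068; trapped volume = 455.0 × 0.1068 = 48.594 mL.
Additional alveolar pressure from trapping ≈ V_trapped / C = 48.594 / 32.042 = 1.517 cmH2O.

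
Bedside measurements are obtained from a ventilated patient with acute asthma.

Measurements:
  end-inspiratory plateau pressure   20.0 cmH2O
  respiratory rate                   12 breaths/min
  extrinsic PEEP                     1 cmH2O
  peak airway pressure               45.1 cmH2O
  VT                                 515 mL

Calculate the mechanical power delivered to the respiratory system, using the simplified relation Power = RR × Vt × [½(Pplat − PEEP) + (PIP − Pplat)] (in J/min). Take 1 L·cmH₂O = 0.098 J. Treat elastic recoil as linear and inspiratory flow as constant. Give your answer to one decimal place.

21.0

Per-breath work = Vt × [½(Pplat−PEEP) + (PIP−Pplat)] = 0.515 × [0.5×19.0 + 25.1] = 0.515 × 34.6 = 17.819 L·cmH2O.
Power = 12 × 17.819 = 213.83 L·cmH2O/min.
× 0.098 J/(L·cmH2O) → 20.955 J/min.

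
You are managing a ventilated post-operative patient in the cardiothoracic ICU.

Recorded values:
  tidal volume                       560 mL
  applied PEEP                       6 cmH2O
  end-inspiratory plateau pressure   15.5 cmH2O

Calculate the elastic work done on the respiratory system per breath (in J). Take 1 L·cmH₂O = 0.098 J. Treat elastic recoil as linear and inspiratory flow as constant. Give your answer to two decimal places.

0.26

Elastic work ≈ ½ × (Pplat − PEEP) × Vt = 0.5 × (15.5 − 6) × 0.560 L = 0.5 × 9.5 × 0.560 = 2.66 L·cmH2O.
× 0.098 J/(L·cmH2O) → 0.2607 J.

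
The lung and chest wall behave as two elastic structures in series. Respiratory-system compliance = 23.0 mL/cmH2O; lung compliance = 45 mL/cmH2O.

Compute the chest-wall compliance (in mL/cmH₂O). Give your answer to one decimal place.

1/Ccw = 1/Crs − 1/CL.
1/Ccw = 1/23.0 − 1/45 = 0.02126.
Ccw = 47.037 mL/cmH2O.

47.0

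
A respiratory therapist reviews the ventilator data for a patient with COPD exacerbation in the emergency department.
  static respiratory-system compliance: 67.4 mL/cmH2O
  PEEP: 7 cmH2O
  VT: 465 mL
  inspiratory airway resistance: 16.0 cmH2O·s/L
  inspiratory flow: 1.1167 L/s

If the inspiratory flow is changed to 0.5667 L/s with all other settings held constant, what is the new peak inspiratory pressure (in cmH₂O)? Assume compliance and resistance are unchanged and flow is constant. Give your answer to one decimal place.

23.0

PIP = Vt/C + R·V̇ + PEEP (constant-flow equation of motion).
Only the resistive term changes: ΔPIP = R × ΔV̇ = 16.0 × (0.5667 − 1.1167) = 16.0 × -0.55 = -8.8 cmH2O.
Original PIP = 465/67.4 + 16.0×1.1167 + 7 = 31.766 cmH2O; new PIP = 31.766 + (-8.8) = 22.966 cmH2O.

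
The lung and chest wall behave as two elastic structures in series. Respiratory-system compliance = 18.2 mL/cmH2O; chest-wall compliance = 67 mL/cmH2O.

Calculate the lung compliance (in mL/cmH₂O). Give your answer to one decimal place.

25.0

1/CL = 1/Crs − 1/Ccw.
1/CL = 1/18.2 − 1/67 = 0.04002.
CL = 24.988 mL/cmH2O.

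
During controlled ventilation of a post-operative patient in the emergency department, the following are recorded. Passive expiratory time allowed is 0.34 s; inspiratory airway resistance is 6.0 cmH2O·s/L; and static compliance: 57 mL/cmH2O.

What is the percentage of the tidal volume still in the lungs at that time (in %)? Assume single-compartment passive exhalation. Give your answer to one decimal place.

37.0

τ = R × C = 6.0 × 57 mL/cmH2O = 6.0 × 0.057 L/cmH2O = 0.342 s.
Passive exhalation: V(t)/V₀ = e^(−t/τ) = e^(−0.34/0.342) = 0.37.
Fraction remaining = 0.37 → 37.0%.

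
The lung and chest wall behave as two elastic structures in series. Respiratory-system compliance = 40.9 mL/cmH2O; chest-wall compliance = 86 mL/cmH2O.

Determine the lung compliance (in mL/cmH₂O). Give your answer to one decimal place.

78.0

1/CL = 1/Crs − 1/Ccw.
1/CL = 1/40.9 − 1/86 = 0.01282.
CL = 78.003 mL/cmH2O.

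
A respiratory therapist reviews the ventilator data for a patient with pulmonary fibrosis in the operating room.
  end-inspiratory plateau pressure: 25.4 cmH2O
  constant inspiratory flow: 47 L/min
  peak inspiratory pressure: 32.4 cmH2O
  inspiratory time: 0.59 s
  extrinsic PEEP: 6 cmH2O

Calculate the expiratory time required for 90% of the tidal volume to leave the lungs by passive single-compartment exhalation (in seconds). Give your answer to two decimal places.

Flow: 47 L/min ÷ 60 = 0.7833 L/s.
Vt = flow × Ti = 0.7833 L/s × 0.59 s × 1000 mL/L = 462.15 mL.
R = (PIP − Pplat)/V̇ = (32.4 − 25.4) / 0.7833 = 7.0/0.7833 = 8.937 cmH2O·s/L.
C = Vt/(Pplat − PEEP) = 462.15 / (25.4 − 6) = 462.15/19.4 = 23.822 mL/cmH2O.
τ = R × C = 8.937 × 0.02382 L/cmH2O = 0.2129 s.
t = −τ·ln(1 − 0.90) = −0.2129·ln(0.1) = 0.4902 s.

0.49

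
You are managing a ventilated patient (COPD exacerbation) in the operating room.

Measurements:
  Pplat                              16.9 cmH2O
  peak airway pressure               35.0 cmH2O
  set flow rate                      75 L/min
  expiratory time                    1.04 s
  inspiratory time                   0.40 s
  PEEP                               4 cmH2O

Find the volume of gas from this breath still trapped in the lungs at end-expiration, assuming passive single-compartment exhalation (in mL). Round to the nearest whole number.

78

Flow: 75 L/min ÷ 60 = 1.25 L/s.
Vt = flow × Ti = 1.25 L/s × 0.40 s × 1000 mL/L = 500.0 mL.
R = (PIP − Pplat)/V̇ = (35.0 − 16.9) / 1.25 = 18.1/1.25 = 14.48 cmH2O·s/L.
C = Vt/(Pplat − PEEP) = 500.0 / (16.9 − 4) = 500.0/12.9 = 38.76 mL/cmH2O.
τ = R × C = 14.48 × 0.03876 L/cmH2O = 0.5612 s.
Fraction remaining = e^(−Te/τ) = e^(−1.04/0.5612) = 0.1567.
Trapped volume = 500.0 × 0.1567 = 78.35 mL.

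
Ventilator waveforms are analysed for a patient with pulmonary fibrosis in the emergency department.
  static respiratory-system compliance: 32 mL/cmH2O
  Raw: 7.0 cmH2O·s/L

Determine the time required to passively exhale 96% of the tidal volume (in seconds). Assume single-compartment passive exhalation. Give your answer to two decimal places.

τ = R × C = 7.0 × 32 mL/cmH2O = 7.0 × 0.032 L/cmH2O = 0.224 s.
Exhaled fraction f = 1 − e^(−t/τ) → t = −τ·ln(1 − f) = −0.224·ln(0.04) = 0.721 s.

0.72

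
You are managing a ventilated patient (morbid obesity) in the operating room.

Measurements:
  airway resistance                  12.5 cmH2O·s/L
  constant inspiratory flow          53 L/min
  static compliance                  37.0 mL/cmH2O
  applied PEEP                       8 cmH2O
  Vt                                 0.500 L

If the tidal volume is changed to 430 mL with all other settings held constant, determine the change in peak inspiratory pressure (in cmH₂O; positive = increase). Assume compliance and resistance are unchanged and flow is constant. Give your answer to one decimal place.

PIP = Vt/C + R·V̇ + PEEP (constant-flow equation of motion).
Only the elastic term changes: ΔPIP = ΔVt / C = (430 − 500) / 37.0 = -1.892 cmH2O.

-1.9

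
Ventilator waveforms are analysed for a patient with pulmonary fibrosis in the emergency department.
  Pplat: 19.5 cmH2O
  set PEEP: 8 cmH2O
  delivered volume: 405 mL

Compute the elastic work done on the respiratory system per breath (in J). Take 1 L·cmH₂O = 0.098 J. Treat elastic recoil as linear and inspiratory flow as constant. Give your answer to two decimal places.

0.23

Elastic work ≈ ½ × (Pplat − PEEP) × Vt = 0.5 × (19.5 − 8) × 0.405 L = 0.5 × 11.5 × 0.405 = 2.329 L·cmH2O.
× 0.098 J/(L·cmH2O) → 0.2282 J.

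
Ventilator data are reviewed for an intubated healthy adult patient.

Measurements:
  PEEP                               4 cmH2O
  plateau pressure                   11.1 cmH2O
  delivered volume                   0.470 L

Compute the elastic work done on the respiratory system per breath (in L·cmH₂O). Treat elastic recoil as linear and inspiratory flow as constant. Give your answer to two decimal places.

1.67

Elastic work ≈ ½ × (Pplat − PEEP) × Vt = 0.5 × (11.1 − 4) × 0.470 L = 0.5 × 7.1 × 0.470 = 1.669 L·cmH2O.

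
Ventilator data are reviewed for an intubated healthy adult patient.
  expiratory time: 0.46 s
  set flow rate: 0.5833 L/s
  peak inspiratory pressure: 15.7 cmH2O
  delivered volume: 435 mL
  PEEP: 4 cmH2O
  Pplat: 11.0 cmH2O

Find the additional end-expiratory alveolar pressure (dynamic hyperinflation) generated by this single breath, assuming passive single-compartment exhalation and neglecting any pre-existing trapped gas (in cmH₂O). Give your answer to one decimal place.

2.8

R = (PIP − Pplat)/V̇ = (15.7 − 11.0) / 0.5833 = 4.7/0.5833 = 8.058 cmH2O·s/L.
C = Vt/(Pplat − PEEP) = 435.0 / (11.0 − 4) = 435.0/7.0 = 62.143 mL/cmH2O.
τ = R × C = 8.058 × 0.06214 L/cmH2O = 0.5007 s.
Fraction remaining = e^(−Te/τ) = e^(−0.46/0.5007) = 0.399; trapped volume = 435.0 × 0.399 = 173.57 mL.
Additional alveolar pressure from trapping ≈ V_trapped / C = 173.57 / 62.143 = 2.793 cmH2O.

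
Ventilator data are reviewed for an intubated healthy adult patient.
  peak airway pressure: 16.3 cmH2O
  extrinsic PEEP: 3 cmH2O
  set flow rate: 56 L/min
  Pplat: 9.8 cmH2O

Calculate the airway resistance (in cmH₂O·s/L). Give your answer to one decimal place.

7.0

Flow: 56 L/min ÷ 60 = 0.9333 L/s.
Raw = (PIP − Pplat) / flow = (16.3 − 9.8) / 0.9333 = 6.5 / 0.9333 = 6.965 cmH2O·s/L.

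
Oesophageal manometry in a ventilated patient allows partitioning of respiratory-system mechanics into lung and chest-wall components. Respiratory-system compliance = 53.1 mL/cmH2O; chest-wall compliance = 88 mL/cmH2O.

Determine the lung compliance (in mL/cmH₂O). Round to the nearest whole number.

134

1/CL = 1/Crs − 1/Ccw.
1/CL = 1/53.1 − 1/88 = 0.007469.
CL = 133.89 mL/cmH2O.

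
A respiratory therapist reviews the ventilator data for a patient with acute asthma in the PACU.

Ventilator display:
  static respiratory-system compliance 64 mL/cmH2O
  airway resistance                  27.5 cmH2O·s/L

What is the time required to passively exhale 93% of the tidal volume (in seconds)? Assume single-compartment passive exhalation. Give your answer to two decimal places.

4.68

τ = R × C = 27.5 × 64 mL/cmH2O = 27.5 × 0.064 L/cmH2O = 1.76 s.
Exhaled fraction f = 1 − e^(−t/τ) → t = −τ·ln(1 − f) = −1.76·ln(0.07) = 4.68 s.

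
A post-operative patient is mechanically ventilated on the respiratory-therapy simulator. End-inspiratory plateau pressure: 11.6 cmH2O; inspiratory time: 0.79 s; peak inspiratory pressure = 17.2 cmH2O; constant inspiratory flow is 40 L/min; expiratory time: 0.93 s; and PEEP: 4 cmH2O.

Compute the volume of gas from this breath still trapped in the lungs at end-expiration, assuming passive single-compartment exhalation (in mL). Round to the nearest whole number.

Flow: 40 L/min ÷ 60 = 0.6667 L/s.
Vt = flow × Ti = 0.6667 L/s × 0.79 s × 1000 mL/L = 526.69 mL.
R = (PIP − Pplat)/V̇ = (17.2 − 11.6) / 0.6667 = 5.6/0.6667 = 8.4 cmH2O·s/L.
C = Vt/(Pplat − PEEP) = 526.69 / (11.6 − 4) = 526.69/7.6 = 69.301 mL/cmH2O.
τ = R × C = 8.4 × 0.0693 L/cmH2O = 0.5821 s.
Fraction remaining = e^(−Te/τ) = e^(−0.93/0.5821) = 0.2024.
Trapped volume = 526.69 × 0.2024 = 106.6 mL.

107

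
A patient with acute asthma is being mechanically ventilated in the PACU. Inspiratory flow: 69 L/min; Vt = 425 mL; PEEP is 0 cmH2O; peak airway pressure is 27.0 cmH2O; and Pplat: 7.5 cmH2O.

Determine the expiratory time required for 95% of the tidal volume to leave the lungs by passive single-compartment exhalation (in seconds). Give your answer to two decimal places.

Flow: 69 L/min ÷ 60 = 1.15 L/s.
R = (PIP − Pplat)/V̇ = (27.0 − 7.5) / 1.15 = 19.5/1.15 = 16.957 cmH2O·s/L.
C = Vt/(Pplat − PEEP) = 425.0 / (7.5 − 0) = 425.0/7.5 = 56.667 mL/cmH2O.
τ = R × C = 16.957 × 0.05667 L/cmH2O = 0.961 s.
t = −τ·ln(1 − 0.95) = −0.961·ln(0.05) = 2.879 s.

2.88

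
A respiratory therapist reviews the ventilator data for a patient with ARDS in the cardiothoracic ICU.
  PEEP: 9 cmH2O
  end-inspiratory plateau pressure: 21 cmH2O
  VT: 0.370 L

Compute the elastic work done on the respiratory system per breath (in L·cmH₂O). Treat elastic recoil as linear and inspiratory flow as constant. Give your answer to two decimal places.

Elastic work ≈ ½ × (Pplat − PEEP) × Vt = 0.5 × (21 − 9) × 0.370 L = 0.5 × 12.0 × 0.370 = 2.22 L·cmH2O.

2.22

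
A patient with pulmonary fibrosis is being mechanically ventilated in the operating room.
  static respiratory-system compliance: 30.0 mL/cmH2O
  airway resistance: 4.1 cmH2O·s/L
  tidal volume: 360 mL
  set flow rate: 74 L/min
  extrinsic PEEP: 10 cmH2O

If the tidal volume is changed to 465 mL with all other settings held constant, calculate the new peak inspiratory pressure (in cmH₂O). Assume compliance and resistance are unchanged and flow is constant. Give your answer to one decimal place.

30.6

Flow: 74 L/min ÷ 60 = 1.2333 L/s.
PIP = Vt/C + R·V̇ + PEEP (constant-flow equation of motion).
Only the elastic term changes: ΔPIP = ΔVt / C = (465 − 360) / 30.0 = 3.5 cmH2O.
Original PIP = 360/30.0 + 4.1×1.2333 + 10 = 27.057 cmH2O; new PIP = 27.057 + (3.5) = 30.557 cmH2O.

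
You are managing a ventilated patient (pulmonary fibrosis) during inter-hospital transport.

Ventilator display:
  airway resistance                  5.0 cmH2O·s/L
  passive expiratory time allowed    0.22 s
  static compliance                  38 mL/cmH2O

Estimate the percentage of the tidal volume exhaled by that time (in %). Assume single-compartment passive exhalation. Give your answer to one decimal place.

τ = R × C = 5.0 × 38 mL/cmH2O = 5.0 × 0.038 L/cmH2O = 0.19 s.
Passive exhalation: V(t)/V₀ = e^(−t/τ) = e^(−0.22/0.19) = 0.3141.
Fraction exhaled = 1 − 0.3141 = 0.6859 → 68.59%.

68.6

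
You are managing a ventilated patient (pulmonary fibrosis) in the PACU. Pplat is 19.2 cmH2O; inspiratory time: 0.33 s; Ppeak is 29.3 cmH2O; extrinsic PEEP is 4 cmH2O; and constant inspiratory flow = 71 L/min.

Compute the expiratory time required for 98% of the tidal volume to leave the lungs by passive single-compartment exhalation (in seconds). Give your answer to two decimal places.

0.86

Flow: 71 L/min ÷ 60 = 1.1833 L/s.
Vt = flow × Ti = 1.1833 L/s × 0.33 s × 1000 mL/L = 390.49 mL.
R = (PIP − Pplat)/V̇ = (29.3 − 19.2) / 1.1833 = 10.1/1.1833 = 8.535 cmH2O·s/L.
C = Vt/(Pplat − PEEP) = 390.49 / (19.2 − 4) = 390.49/15.2 = 25.69 mL/cmH2O.
τ = R × C = 8.535 × 0.02569 L/cmH2O = 0.2193 s.
t = −τ·ln(1 − 0.98) = −0.2193·ln(0.02) = 0.8579 s.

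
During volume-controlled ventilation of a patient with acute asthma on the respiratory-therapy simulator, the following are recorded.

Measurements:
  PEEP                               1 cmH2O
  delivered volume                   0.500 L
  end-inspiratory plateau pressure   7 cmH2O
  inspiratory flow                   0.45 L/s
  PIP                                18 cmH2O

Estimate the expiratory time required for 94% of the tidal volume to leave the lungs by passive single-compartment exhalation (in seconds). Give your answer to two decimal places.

5.73

R = (PIP − Pplat)/V̇ = (18 − 7) / 0.45 = 11.0/0.45 = 24.444 cmH2O·s/L.
C = Vt/(Pplat − PEEP) = 500.0 / (7 − 1) = 500.0/6.0 = 83.333 mL/cmH2O.
τ = R × C = 24.444 × 0.08333 L/cmH2O = 2.037 s.
t = −τ·ln(1 − 0.94) = −2.037·ln(0.06) = 5.731 s.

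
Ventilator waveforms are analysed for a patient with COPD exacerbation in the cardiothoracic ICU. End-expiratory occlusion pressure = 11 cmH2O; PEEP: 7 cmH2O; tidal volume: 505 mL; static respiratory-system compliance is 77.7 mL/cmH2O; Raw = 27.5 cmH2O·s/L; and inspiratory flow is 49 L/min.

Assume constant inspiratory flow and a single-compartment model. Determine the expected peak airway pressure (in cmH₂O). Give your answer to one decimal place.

Flow: 49 L/min ÷ 60 = 0.8167 L/s.
Total PEEP = 11 cmH2O (set 7 + intrinsic 4); this is the baseline alveolar pressure.
Equation of motion (constant flow): PIP = Vt/C + R·V̇ + PEEP.
PIP = 505/77.7 + 27.5×0.8167 + 11 = 6.499 + 22.459 + 11 = 39.958 cmH2O.

40.0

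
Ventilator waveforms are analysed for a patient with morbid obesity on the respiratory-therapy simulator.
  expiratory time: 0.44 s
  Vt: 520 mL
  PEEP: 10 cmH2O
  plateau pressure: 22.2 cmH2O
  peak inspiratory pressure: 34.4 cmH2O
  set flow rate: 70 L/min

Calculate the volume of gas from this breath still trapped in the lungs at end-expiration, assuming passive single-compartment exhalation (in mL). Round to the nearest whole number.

194

Flow: 70 L/min ÷ 60 = 1.1667 L/s.
R = (PIP − Pplat)/V̇ = (34.4 − 22.2) / 1.1667 = 12.2/1.1667 = 10.457 cmH2O·s/L.
C = Vt/(Pplat − PEEP) = 520.0 / (22.2 − 10) = 520.0/12.2 = 42.623 mL/cmH2O.
τ = R × C = 10.457 × 0.04262 L/cmH2O = 0.4457 s.
Fraction remaining = e^(−Te/τ) = e^(−0.44/0.4457) = 0.3726.
Trapped volume = 520.0 × 0.3726 = 193.75 mL.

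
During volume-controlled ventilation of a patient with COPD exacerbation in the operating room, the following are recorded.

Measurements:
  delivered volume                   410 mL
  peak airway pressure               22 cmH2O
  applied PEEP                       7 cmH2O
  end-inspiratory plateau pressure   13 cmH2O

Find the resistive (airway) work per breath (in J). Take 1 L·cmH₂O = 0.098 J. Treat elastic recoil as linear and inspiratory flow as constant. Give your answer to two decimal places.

With constant inspiratory flow the resistive pressure is constant at PIP − Pplat = 22 − 13 = 9.0 cmH2O, so resistive work = 9.0 × 0.410 = 3.69 L·cmH2O.
× 0.098 J/(L·cmH2O) → 0.3616 J.

0.36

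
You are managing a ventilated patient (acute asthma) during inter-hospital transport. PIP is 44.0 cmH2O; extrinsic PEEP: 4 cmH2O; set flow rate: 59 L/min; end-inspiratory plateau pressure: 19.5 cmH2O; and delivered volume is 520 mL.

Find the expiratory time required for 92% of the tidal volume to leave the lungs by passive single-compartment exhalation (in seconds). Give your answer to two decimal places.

Flow: 59 L/min ÷ 60 = 0.9833 L/s.
R = (PIP − Pplat)/V̇ = (44.0 − 19.5) / 0.9833 = 24.5/0.9833 = 24.916 cmH2O·s/L.
C = Vt/(Pplat − PEEP) = 520.0 / (19.5 − 4) = 520.0/15.5 = 33.548 mL/cmH2O.
τ = R × C = 24.916 × 0.03355 L/cmH2O = 0.8359 s.
t = −τ·ln(1 − 0.92) = −0.8359·ln(0.08) = 2.111 s.

2.11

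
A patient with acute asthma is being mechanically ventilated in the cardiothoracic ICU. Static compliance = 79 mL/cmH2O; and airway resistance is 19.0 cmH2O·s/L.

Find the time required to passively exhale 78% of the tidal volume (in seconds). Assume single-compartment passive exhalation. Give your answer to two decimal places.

τ = R × C = 19.0 × 79 mL/cmH2O = 19.0 × 0.079 L/cmH2O = 1.501 s.
Exhaled fraction f = 1 − e^(−t/τ) → t = −τ·ln(1 − f) = −1.501·ln(0.22) = 2.273 s.

2.27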